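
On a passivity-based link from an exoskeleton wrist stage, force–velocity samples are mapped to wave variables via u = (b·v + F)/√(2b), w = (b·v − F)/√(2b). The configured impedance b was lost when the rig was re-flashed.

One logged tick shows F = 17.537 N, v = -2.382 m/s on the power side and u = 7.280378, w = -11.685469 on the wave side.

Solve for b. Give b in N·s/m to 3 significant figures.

b = 1.71 N·s/m

u + w = -4.405091;  u + w = √(2b)·v, so √(2b) = -4.405091/(-2.382) = 1.849325.
b = (√(2b))²/2 = 3.420001/2 = 1.710001.
(Check via u − w = 2F/√(2b): u − w = 18.965847, 2F/√(2b) = 18.965844.)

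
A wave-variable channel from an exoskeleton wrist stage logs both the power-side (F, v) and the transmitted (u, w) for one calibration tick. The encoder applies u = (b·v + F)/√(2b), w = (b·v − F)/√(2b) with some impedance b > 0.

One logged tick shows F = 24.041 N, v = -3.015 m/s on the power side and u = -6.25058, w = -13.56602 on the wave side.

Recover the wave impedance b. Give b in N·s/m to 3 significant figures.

b = 21.6 N·s/m

u + w = -19.8166;  u + w = √(2b)·v, so √(2b) = -19.8166/(-3.015) = 6.5727.
b = (√(2b))²/2 = 43.2000/2 = 21.6000.
(Check via u − w = 2F/√(2b): u − w = 7.3154, 2F/√(2b) = 7.3154.)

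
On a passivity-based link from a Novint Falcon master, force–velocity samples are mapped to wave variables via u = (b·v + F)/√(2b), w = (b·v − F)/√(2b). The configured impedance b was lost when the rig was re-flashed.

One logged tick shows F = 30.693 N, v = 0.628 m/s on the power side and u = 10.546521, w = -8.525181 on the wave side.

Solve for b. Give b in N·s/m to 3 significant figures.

b = 5.18 N·s/m

u + w = 2.021340;  u + w = √(2b)·v, so √(2b) = 2.021340/0.628 = 3.218694.
b = (√(2b))²/2 = 10.359993/2 = 5.179996.
(Check via u − w = 2F/√(2b): u − w = 19.071702, 2F/√(2b) = 19.071709.)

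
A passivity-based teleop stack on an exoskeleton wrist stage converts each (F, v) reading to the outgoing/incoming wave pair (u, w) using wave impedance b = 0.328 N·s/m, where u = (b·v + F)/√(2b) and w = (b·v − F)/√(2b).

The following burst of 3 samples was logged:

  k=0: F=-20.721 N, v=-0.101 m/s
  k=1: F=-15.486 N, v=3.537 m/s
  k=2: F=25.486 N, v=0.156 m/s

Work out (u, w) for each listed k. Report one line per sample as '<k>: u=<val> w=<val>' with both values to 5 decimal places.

0: u=-25.62433 w=25.54253
1: u=-17.68760 w=20.55235
2: u=31.52977 w=-31.40342

k=0: b·v=0.328×(-0.101)=-0.03313; √(2b)=0.80994; u=(-0.03313+(-20.721))/0.80994=-25.62433, w=(-0.03313−(-20.721))/0.80994=25.54253
k=1: b·v=0.328×3.537=1.16014; √(2b)=0.80994; u=(1.16014+(-15.486))/0.80994=-17.68760, w=(1.16014−(-15.486))/0.80994=20.55235
k=2: b·v=0.328×0.156=0.05117; √(2b)=0.80994; u=(0.05117+25.486)/0.80994=31.52977, w=(0.05117−25.486)/0.80994=-31.40342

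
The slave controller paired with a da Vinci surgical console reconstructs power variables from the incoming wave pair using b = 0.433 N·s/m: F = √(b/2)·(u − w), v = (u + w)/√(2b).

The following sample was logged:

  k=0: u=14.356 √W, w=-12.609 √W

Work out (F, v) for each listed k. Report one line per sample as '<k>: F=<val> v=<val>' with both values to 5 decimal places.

k=0: u−w=26.96500, u+w=1.74700; √(b/2)=0.46530, √(2b)=0.93059; F=0.46530×26.965=12.54670, v=1.74700/0.93059=1.87730

0: F=12.54670 v=1.87730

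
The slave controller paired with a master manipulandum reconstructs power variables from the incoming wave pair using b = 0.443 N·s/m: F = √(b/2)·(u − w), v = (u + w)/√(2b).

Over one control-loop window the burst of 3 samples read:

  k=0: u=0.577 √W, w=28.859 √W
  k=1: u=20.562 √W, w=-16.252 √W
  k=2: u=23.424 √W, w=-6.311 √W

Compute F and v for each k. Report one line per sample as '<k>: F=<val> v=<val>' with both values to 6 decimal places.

k=0: u−w=-28.282000, u+w=29.436000; √(b/2)=0.470638, √(2b)=0.941276; F=0.470638×(-28.282)=-13.310580, v=29.436000/0.941276=31.272452
k=1: u−w=36.814000, u+w=4.310000; √(b/2)=0.470638, √(2b)=0.941276; F=0.470638×36.814=17.326062, v=4.310000/0.941276=4.578892
k=2: u−w=29.735000, u+w=17.113000; √(b/2)=0.470638, √(2b)=0.941276; F=0.470638×29.735=13.994417, v=17.113000/0.941276=18.180645

0: F=-13.310580 v=31.272452
1: F=17.326062 v=4.578892
2: F=13.994417 v=18.180645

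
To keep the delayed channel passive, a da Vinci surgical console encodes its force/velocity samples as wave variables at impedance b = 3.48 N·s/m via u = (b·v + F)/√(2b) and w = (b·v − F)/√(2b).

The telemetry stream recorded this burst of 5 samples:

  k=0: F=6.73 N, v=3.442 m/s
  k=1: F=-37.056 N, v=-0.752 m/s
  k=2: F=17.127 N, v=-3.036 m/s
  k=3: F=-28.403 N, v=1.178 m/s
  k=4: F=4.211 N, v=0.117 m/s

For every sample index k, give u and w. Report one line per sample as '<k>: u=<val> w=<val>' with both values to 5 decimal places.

0: u=7.09131 w=1.98931
1: u=-15.03800 w=13.05408
2: u=2.48721 w=-10.49673
3: u=-9.21224 w=12.32002
4: u=1.75051 w=-1.44184

k=0: b·v=3.48×3.442=11.97816; √(2b)=2.63818; u=(11.97816+6.73)/2.63818=7.09131, w=(11.97816−6.73)/2.63818=1.98931
k=1: b·v=3.48×(-0.752)=-2.61696; √(2b)=2.63818; u=(-2.61696+(-37.056))/2.63818=-15.03800, w=(-2.61696−(-37.056))/2.63818=13.05408
k=2: b·v=3.48×(-3.036)=-10.56528; √(2b)=2.63818; u=(-10.56528+17.127)/2.63818=2.48721, w=(-10.56528−17.127)/2.63818=-10.49673
k=3: b·v=3.48×1.178=4.09944; √(2b)=2.63818; u=(4.09944+(-28.403))/2.63818=-9.21224, w=(4.09944−(-28.403))/2.63818=12.32002
k=4: b·v=3.48×0.117=0.40716; √(2b)=2.63818; u=(0.40716+4.211)/2.63818=1.75051, w=(0.40716−4.211)/2.63818=-1.44184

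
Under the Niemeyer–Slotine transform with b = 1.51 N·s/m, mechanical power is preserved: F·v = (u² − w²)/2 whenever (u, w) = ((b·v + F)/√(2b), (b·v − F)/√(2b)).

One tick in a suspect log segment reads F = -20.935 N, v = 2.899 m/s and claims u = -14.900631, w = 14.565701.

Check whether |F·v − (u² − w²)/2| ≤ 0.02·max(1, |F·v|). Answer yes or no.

F·v = (-20.935)×2.899 = -60.690565 W.
(u² − w²)/2 = (222.028804 − 212.159646)/2 = 4.934579 W.
|Δ| = 65.625144;  2% of max(1, |F·v|) = 1.213811.

no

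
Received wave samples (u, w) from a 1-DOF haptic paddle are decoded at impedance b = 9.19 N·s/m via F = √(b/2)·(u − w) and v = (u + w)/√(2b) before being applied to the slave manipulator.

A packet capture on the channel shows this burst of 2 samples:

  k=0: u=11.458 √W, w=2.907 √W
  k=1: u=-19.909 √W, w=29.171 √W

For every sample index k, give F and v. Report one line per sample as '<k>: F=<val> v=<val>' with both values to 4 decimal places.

0: F=18.3299 v=3.3507
1: F=-105.2076 v=2.1604

k=0: u−w=8.5510, u+w=14.3650; √(b/2)=2.1436, √(2b)=4.2872; F=2.1436×8.551=18.3299, v=14.3650/4.2872=3.3507
k=1: u−w=-49.0800, u+w=9.2620; √(b/2)=2.1436, √(2b)=4.2872; F=2.1436×(-49.08)=-105.2076, v=9.2620/4.2872=2.1604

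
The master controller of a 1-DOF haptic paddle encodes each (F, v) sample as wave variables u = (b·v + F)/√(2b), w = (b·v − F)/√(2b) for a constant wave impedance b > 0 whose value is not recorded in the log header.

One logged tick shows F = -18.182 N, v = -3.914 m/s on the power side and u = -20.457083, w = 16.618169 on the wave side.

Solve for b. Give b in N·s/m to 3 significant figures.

u + w = -3.838914;  u + w = √(2b)·v, so √(2b) = -3.838914/(-3.914) = 0.980816.
b = (√(2b))²/2 = 0.962000/2 = 0.481000.
(Check via u − w = 2F/√(2b): u − w = -37.075252, 2F/√(2b) = -37.075250.)

b = 0.481 N·s/m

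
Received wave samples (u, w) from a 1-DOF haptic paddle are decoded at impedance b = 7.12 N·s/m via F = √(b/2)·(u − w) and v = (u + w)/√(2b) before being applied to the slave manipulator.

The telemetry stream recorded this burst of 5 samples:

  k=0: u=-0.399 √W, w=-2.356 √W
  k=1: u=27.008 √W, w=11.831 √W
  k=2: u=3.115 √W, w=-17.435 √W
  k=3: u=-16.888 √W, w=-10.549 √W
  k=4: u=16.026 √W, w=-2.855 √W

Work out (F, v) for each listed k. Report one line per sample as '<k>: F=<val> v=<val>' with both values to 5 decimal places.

k=0: u−w=1.95700, u+w=-2.75500; √(b/2)=1.88680, √(2b)=3.77359; F=1.88680×1.957=3.69246, v=-2.75500/3.77359=-0.73007
k=1: u−w=15.17700, u+w=38.83900; √(b/2)=1.88680, √(2b)=3.77359; F=1.88680×15.177=28.63591, v=38.83900/3.77359=10.29231
k=2: u−w=20.55000, u+w=-14.32000; √(b/2)=1.88680, √(2b)=3.77359; F=1.88680×20.55=38.77366, v=-14.32000/3.77359=-3.79479
k=3: u−w=-6.33900, u+w=-27.43700; √(b/2)=1.88680, √(2b)=3.77359; F=1.88680×(-6.339)=-11.96040, v=-27.43700/3.77359=-7.27079
k=4: u−w=18.88100, u+w=13.17100; √(b/2)=1.88680, √(2b)=3.77359; F=1.88680×18.881=35.62460, v=13.17100/3.77359=3.49031

0: F=3.69246 v=-0.73007
1: F=28.63591 v=10.29231
2: F=38.77366 v=-3.79479
3: F=-11.96040 v=-7.27079
4: F=35.62460 v=3.49031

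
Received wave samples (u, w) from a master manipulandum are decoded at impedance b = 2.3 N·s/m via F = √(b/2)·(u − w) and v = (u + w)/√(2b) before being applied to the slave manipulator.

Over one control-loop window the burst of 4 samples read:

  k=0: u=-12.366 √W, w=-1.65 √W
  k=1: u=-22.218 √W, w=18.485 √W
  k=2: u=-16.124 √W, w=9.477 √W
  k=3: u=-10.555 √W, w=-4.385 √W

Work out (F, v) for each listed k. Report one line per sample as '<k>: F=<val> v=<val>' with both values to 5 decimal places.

k=0: u−w=-10.71600, u+w=-14.01600; √(b/2)=1.07238, √(2b)=2.14476; F=1.07238×(-10.716)=-11.49163, v=-14.01600/2.14476=-6.53499
k=1: u−w=-40.70300, u+w=-3.73300; √(b/2)=1.07238, √(2b)=2.14476; F=1.07238×(-40.703)=-43.64910, v=-3.73300/2.14476=-1.74052
k=2: u−w=-25.60100, u+w=-6.64700; √(b/2)=1.07238, √(2b)=2.14476; F=1.07238×(-25.601)=-27.45401, v=-6.64700/2.14476=-3.09918
k=3: u−w=-6.17000, u+w=-14.94000; √(b/2)=1.07238, √(2b)=2.14476; F=1.07238×(-6.17)=-6.61659, v=-14.94000/2.14476=-6.96581

0: F=-11.49163 v=-6.53499
1: F=-43.64910 v=-1.74052
2: F=-27.45401 v=-3.09918
3: F=-6.61659 v=-6.96581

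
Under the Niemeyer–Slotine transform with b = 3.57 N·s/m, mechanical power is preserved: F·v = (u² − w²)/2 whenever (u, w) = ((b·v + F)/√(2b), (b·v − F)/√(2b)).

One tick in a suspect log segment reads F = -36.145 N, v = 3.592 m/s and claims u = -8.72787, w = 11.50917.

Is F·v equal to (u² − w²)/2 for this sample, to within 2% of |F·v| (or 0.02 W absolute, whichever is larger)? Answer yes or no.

no

F·v = (-36.145)×3.592 = -129.83284 W.
(u² − w²)/2 = (76.17571 − 132.46099)/2 = -28.14264 W.
|Δ| = 101.69020;  2% of max(1, |F·v|) = 2.59666.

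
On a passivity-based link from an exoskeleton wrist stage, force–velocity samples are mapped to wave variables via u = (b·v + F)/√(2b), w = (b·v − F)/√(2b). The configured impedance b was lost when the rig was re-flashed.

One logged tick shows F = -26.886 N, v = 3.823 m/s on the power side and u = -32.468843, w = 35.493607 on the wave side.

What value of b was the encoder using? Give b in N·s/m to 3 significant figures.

u + w = 3.024764;  u + w = √(2b)·v, so √(2b) = 3.024764/3.823 = 0.791202.
b = (√(2b))²/2 = 0.626000/2 = 0.313000.
(Check via u − w = 2F/√(2b): u − w = -67.962450, 2F/√(2b) = -67.962445.)

b = 0.313 N·s/m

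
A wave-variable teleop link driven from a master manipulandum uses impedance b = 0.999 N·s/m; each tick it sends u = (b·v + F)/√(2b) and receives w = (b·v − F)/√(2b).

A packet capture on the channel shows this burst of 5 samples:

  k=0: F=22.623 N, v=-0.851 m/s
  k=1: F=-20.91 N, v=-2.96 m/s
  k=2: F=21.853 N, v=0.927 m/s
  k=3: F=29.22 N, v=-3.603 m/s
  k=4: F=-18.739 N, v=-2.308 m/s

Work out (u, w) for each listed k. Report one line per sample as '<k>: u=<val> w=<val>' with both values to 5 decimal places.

0: u=15.40343 w=-16.60633
1: u=-16.88499 w=12.70101
2: u=16.11530 w=-14.80498
3: u=18.12557 w=-23.21843
4: u=-14.88829 w=11.62592

k=0: b·v=0.999×(-0.851)=-0.85015; √(2b)=1.41351; u=(-0.85015+22.623)/1.41351=15.40343, w=(-0.85015−22.623)/1.41351=-16.60633
k=1: b·v=0.999×(-2.96)=-2.95704; √(2b)=1.41351; u=(-2.95704+(-20.91))/1.41351=-16.88499, w=(-2.95704−(-20.91))/1.41351=12.70101
k=2: b·v=0.999×0.927=0.92607; √(2b)=1.41351; u=(0.92607+21.853)/1.41351=16.11530, w=(0.92607−21.853)/1.41351=-14.80498
k=3: b·v=0.999×(-3.603)=-3.59940; √(2b)=1.41351; u=(-3.59940+29.22)/1.41351=18.12557, w=(-3.59940−29.22)/1.41351=-23.21843
k=4: b·v=0.999×(-2.308)=-2.30569; √(2b)=1.41351; u=(-2.30569+(-18.739))/1.41351=-14.88829, w=(-2.30569−(-18.739))/1.41351=11.62592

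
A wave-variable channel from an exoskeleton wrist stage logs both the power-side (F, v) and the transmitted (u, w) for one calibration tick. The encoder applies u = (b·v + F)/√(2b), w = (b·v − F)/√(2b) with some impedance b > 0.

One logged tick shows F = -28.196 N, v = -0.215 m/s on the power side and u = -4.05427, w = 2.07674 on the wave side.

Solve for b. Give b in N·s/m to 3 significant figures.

b = 42.3 N·s/m

u + w = -1.97753;  u + w = √(2b)·v, so √(2b) = -1.97753/(-0.215) = 9.19781.
b = (√(2b))²/2 = 84.59978/2 = 42.29989.
(Check via u − w = 2F/√(2b): u − w = -6.13101, 2F/√(2b) = -6.13102.)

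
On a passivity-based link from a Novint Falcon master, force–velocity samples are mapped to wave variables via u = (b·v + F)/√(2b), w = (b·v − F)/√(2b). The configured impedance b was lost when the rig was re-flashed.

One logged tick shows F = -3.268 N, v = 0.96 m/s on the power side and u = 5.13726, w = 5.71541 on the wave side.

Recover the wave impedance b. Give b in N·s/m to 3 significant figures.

b = 63.9 N·s/m

u + w = 10.8527;  u + w = √(2b)·v, so √(2b) = 10.8527/0.96 = 11.3049.
b = (√(2b))²/2 = 127.8000/2 = 63.9000.
(Check via u − w = 2F/√(2b): u − w = -0.5781, 2F/√(2b) = -0.5782.)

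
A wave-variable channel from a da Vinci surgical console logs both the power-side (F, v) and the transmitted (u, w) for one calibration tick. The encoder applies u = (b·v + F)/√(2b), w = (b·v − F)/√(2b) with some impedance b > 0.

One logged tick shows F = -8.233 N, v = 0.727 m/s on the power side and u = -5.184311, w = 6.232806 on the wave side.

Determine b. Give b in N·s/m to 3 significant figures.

u + w = 1.048495;  u + w = √(2b)·v, so √(2b) = 1.048495/0.727 = 1.442221.
b = (√(2b))²/2 = 2.080003/2 = 1.040001.
(Check via u − w = 2F/√(2b): u − w = -11.417117, 2F/√(2b) = -11.417109.)

b = 1.04 N·s/m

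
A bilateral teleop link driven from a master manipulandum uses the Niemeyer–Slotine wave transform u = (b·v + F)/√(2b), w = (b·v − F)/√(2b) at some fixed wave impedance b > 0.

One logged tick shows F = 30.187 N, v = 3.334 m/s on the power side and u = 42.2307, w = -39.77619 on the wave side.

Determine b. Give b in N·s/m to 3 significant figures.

b = 0.271 N·s/m

u + w = 2.45451;  u + w = √(2b)·v, so √(2b) = 2.45451/3.334 = 0.73621.
b = (√(2b))²/2 = 0.54200/2 = 0.27100.
(Check via u − w = 2F/√(2b): u − w = 82.00689, 2F/√(2b) = 82.00697.)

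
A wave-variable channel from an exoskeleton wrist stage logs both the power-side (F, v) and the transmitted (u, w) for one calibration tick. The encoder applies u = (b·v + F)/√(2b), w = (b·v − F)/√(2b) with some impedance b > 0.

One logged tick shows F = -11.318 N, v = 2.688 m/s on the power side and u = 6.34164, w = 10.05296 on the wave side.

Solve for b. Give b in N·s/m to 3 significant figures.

b = 18.6 N·s/m

u + w = 16.39460;  u + w = √(2b)·v, so √(2b) = 16.39460/2.688 = 6.09918.
b = (√(2b))²/2 = 37.20002/2 = 18.60001.
(Check via u − w = 2F/√(2b): u − w = -3.71132, 2F/√(2b) = -3.71132.)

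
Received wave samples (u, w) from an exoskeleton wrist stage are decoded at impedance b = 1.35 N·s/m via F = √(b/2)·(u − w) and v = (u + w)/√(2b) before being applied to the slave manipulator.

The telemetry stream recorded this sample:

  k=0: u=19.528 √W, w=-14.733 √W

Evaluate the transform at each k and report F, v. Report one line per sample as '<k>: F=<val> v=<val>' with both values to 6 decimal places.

k=0: u−w=34.261000, u+w=4.795000; √(b/2)=0.821584, √(2b)=1.643168; F=0.821584×34.261=28.148284, v=4.795000/1.643168=2.918144

0: F=28.148284 v=2.918144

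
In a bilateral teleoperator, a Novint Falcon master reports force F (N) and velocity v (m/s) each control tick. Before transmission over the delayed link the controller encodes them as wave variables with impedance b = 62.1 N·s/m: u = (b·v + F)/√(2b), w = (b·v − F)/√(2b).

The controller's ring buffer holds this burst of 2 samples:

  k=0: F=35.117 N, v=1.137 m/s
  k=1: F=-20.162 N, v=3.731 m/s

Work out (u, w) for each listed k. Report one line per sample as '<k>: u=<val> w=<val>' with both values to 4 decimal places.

k=0: b·v=62.1×1.137=70.6077; √(2b)=11.1445; u=(70.6077+35.117)/11.1445=9.4867, w=(70.6077−35.117)/11.1445=3.1846
k=1: b·v=62.1×3.731=231.6951; √(2b)=11.1445; u=(231.6951+(-20.162))/11.1445=18.9809, w=(231.6951−(-20.162))/11.1445=22.5992

0: u=9.4867 w=3.1846
1: u=18.9809 w=22.5992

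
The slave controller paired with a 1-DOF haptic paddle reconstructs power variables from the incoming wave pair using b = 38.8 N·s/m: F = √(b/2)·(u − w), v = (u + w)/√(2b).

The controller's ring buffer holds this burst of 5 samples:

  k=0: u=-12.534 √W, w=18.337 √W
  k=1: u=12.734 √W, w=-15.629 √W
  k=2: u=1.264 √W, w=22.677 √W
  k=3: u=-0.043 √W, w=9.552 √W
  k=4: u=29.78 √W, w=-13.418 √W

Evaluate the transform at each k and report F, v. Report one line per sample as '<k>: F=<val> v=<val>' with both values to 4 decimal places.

0: F=-135.9727 v=0.6588
1: F=124.9261 v=-0.3286
2: F=-94.3145 v=2.7178
3: F=-42.2616 v=1.0795
4: F=190.2675 v=1.8574

k=0: u−w=-30.8710, u+w=5.8030; √(b/2)=4.4045, √(2b)=8.8091; F=4.4045×(-30.871)=-135.9727, v=5.8030/8.8091=0.6588
k=1: u−w=28.3630, u+w=-2.8950; √(b/2)=4.4045, √(2b)=8.8091; F=4.4045×28.363=124.9261, v=-2.8950/8.8091=-0.3286
k=2: u−w=-21.4130, u+w=23.9410; √(b/2)=4.4045, √(2b)=8.8091; F=4.4045×(-21.413)=-94.3145, v=23.9410/8.8091=2.7178
k=3: u−w=-9.5950, u+w=9.5090; √(b/2)=4.4045, √(2b)=8.8091; F=4.4045×(-9.595)=-42.2616, v=9.5090/8.8091=1.0795
k=4: u−w=43.1980, u+w=16.3620; √(b/2)=4.4045, √(2b)=8.8091; F=4.4045×43.198=190.2675, v=16.3620/8.8091=1.8574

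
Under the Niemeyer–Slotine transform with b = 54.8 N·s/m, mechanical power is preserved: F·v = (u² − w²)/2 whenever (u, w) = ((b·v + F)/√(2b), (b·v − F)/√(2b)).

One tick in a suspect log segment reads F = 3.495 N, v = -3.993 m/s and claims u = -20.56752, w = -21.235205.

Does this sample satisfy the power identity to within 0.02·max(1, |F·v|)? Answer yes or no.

F·v = 3.495×(-3.993) = -13.955535 W.
(u² − w²)/2 = (423.022879 − 450.933931)/2 = -13.955526 W.
|Δ| = 0.000009;  2% of max(1, |F·v|) = 0.279111.

yes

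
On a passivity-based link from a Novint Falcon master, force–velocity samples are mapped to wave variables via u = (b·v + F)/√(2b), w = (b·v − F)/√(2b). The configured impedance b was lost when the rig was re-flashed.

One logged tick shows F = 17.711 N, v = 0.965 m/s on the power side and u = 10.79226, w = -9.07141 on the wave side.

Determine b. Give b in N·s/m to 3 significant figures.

b = 1.59 N·s/m

u + w = 1.7209;  u + w = √(2b)·v, so √(2b) = 1.7209/0.965 = 1.7833.
b = (√(2b))²/2 = 3.1800/2 = 1.5900.
(Check via u − w = 2F/√(2b): u − w = 19.8637, 2F/√(2b) = 19.8636.)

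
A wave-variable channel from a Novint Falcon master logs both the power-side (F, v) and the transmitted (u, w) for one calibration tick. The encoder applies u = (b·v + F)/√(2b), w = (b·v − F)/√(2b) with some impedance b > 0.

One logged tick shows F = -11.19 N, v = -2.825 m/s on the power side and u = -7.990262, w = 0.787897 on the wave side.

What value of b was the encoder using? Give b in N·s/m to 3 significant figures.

u + w = -7.202365;  u + w = √(2b)·v, so √(2b) = -7.202365/(-2.825) = 2.549510.
b = (√(2b))²/2 = 6.500000/2 = 3.250000.
(Check via u − w = 2F/√(2b): u − w = -8.778159, 2F/√(2b) = -8.778158.)

b = 3.25 N·s/m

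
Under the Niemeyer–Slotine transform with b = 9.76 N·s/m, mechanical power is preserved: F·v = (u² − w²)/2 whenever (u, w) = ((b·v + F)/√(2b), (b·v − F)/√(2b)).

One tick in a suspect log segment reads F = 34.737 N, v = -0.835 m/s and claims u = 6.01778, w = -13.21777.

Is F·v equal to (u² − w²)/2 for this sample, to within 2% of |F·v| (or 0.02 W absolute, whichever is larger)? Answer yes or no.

F·v = 34.737×(-0.835) = -29.0054 W.
(u² − w²)/2 = (36.2137 − 174.7094)/2 = -69.2479 W.
|Δ| = 40.2425;  2% of max(1, |F·v|) = 0.5801.

no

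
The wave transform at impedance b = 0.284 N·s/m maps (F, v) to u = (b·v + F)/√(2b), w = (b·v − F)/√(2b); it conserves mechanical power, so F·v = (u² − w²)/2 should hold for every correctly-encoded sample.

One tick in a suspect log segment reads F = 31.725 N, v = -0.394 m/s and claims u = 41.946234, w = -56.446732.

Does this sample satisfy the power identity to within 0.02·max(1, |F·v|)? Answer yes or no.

no

F·v = 31.725×(-0.394) = -12.499650 W.
(u² − w²)/2 = (1759.486547 − 3186.233553)/2 = -713.373503 W.
|Δ| = 700.873853;  2% of max(1, |F·v|) = 0.249993.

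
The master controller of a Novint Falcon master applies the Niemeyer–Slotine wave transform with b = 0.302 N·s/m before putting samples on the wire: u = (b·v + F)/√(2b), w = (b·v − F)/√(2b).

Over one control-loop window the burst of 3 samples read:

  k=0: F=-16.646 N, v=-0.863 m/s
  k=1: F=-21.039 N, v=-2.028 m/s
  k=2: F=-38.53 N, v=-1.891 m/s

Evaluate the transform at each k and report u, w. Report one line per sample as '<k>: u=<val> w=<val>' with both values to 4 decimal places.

0: u=-21.7540 w=21.0833
1: u=-27.8592 w=26.2831
2: u=-50.3119 w=48.8422

k=0: b·v=0.302×(-0.863)=-0.2606; √(2b)=0.7772; u=(-0.2606+(-16.646))/0.7772=-21.7540, w=(-0.2606−(-16.646))/0.7772=21.0833
k=1: b·v=0.302×(-2.028)=-0.6125; √(2b)=0.7772; u=(-0.6125+(-21.039))/0.7772=-27.8592, w=(-0.6125−(-21.039))/0.7772=26.2831
k=2: b·v=0.302×(-1.891)=-0.5711; √(2b)=0.7772; u=(-0.5711+(-38.53))/0.7772=-50.3119, w=(-0.5711−(-38.53))/0.7772=48.8422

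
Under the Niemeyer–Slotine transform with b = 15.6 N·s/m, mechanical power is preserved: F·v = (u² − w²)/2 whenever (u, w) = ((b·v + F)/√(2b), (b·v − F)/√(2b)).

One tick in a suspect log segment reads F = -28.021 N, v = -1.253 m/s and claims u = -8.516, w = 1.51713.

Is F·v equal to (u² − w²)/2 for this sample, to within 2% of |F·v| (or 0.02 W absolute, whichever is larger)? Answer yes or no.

yes

F·v = (-28.021)×(-1.253) = 35.11031 W.
(u² − w²)/2 = (72.52226 − 2.30168)/2 = 35.11029 W.
|Δ| = 0.00003;  2% of max(1, |F·v|) = 0.70221.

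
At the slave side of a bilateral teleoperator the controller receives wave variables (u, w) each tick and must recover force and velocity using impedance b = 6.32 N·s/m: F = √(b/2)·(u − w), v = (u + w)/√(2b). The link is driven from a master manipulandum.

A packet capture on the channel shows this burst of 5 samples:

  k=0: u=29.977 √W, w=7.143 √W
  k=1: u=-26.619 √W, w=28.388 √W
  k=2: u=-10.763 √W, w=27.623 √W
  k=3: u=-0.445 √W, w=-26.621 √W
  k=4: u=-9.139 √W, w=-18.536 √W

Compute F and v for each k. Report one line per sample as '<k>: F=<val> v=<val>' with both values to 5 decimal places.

k=0: u−w=22.83400, u+w=37.12000; √(b/2)=1.77764, √(2b)=3.55528; F=1.77764×22.834=40.59061, v=37.12000/3.55528=10.44082
k=1: u−w=-55.00700, u+w=1.76900; √(b/2)=1.77764, √(2b)=3.55528; F=1.77764×(-55.007)=-97.78258, v=1.76900/3.55528=0.49757
k=2: u−w=-38.38600, u+w=16.86000; √(b/2)=1.77764, √(2b)=3.55528; F=1.77764×(-38.386)=-68.23645, v=16.86000/3.55528=4.74225
k=3: u−w=26.17600, u+w=-27.06600; √(b/2)=1.77764, √(2b)=3.55528; F=1.77764×26.176=46.53148, v=-27.06600/3.55528=-7.61291
k=4: u−w=9.39700, u+w=-27.67500; √(b/2)=1.77764, √(2b)=3.55528; F=1.77764×9.397=16.70447, v=-27.67500/3.55528=-7.78420

0: F=40.59061 v=10.44082
1: F=-97.78258 v=0.49757
2: F=-68.23645 v=4.74225
3: F=46.53148 v=-7.61291
4: F=16.70447 v=-7.78420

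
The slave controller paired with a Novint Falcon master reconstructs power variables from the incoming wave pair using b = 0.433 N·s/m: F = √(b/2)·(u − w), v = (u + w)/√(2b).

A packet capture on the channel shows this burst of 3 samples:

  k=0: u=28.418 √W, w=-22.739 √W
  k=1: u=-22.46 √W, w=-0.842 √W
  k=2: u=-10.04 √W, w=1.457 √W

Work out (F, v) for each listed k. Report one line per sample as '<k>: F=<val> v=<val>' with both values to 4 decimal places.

0: F=23.8031 v=6.1026
1: F=-10.0588 v=-25.0400
2: F=-5.3495 v=-9.2232

k=0: u−w=51.1570, u+w=5.6790; √(b/2)=0.4653, √(2b)=0.9306; F=0.4653×51.157=23.8031, v=5.6790/0.9306=6.1026
k=1: u−w=-21.6180, u+w=-23.3020; √(b/2)=0.4653, √(2b)=0.9306; F=0.4653×(-21.618)=-10.0588, v=-23.3020/0.9306=-25.0400
k=2: u−w=-11.4970, u+w=-8.5830; √(b/2)=0.4653, √(2b)=0.9306; F=0.4653×(-11.497)=-5.3495, v=-8.5830/0.9306=-9.2232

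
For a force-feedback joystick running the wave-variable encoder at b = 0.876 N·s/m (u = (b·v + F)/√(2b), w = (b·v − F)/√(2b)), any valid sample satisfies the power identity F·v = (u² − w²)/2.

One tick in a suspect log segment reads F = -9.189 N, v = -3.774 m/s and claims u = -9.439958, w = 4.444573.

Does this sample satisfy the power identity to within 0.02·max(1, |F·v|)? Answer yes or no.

yes

F·v = (-9.189)×(-3.774) = 34.679286 W.
(u² − w²)/2 = (89.112807 − 19.754229)/2 = 34.679289 W.
|Δ| = 0.000003;  2% of max(1, |F·v|) = 0.693586.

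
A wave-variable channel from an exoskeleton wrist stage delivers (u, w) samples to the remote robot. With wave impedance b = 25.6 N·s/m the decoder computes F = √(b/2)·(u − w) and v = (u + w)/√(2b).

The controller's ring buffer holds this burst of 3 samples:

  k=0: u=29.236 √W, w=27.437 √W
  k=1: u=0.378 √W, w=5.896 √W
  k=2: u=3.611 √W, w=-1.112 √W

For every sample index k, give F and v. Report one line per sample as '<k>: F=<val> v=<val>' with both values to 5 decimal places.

k=0: u−w=1.79900, u+w=56.67300; √(b/2)=3.57771, √(2b)=7.15542; F=3.57771×1.799=6.43630, v=56.67300/7.15542=7.92029
k=1: u−w=-5.51800, u+w=6.27400; √(b/2)=3.57771, √(2b)=7.15542; F=3.57771×(-5.518)=-19.74180, v=6.27400/7.15542=0.87682
k=2: u−w=4.72300, u+w=2.49900; √(b/2)=3.57771, √(2b)=7.15542; F=3.57771×4.723=16.89752, v=2.49900/7.15542=0.34925

0: F=6.43630 v=7.92029
1: F=-19.74180 v=0.87682
2: F=16.89752 v=0.34925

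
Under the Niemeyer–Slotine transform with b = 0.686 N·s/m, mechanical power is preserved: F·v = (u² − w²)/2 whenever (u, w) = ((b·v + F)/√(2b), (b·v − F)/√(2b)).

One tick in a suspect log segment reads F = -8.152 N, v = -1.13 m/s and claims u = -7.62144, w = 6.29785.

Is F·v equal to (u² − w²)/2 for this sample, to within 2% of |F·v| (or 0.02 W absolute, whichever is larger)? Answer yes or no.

F·v = (-8.152)×(-1.13) = 9.2118 W.
(u² − w²)/2 = (58.0863 − 39.6629)/2 = 9.2117 W.
|Δ| = 0.0000;  2% of max(1, |F·v|) = 0.1842.

yes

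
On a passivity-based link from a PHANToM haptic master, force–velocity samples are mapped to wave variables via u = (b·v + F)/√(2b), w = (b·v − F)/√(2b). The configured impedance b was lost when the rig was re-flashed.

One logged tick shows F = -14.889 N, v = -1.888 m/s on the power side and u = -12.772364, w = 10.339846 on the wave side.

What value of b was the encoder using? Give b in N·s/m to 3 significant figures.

u + w = -2.432518;  u + w = √(2b)·v, so √(2b) = -2.432518/(-1.888) = 1.288410.
b = (√(2b))²/2 = 1.660000/2 = 0.830000.
(Check via u − w = 2F/√(2b): u − w = -23.112210, 2F/√(2b) = -23.112209.)

b = 0.83 N·s/m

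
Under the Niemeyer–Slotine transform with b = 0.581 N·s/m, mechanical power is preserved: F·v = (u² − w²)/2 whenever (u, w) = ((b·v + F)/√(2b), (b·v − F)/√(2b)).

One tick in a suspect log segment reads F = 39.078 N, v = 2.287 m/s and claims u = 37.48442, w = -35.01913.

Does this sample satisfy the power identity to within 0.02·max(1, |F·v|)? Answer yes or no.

yes

F·v = 39.078×2.287 = 89.3714 W.
(u² − w²)/2 = (1405.0817 − 1226.3395)/2 = 89.3711 W.
|Δ| = 0.0002;  2% of max(1, |F·v|) = 1.7874.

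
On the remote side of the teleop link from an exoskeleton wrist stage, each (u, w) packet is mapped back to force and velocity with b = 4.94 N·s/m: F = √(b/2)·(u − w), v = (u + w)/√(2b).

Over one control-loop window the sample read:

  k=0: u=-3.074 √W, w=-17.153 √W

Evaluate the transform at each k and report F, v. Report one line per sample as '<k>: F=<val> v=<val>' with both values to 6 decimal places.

k=0: u−w=14.079000, u+w=-20.227000; √(b/2)=1.571623, √(2b)=3.143247; F=1.571623×14.079=22.126885, v=-20.227000/3.143247=-6.435066

0: F=22.126885 v=-6.435066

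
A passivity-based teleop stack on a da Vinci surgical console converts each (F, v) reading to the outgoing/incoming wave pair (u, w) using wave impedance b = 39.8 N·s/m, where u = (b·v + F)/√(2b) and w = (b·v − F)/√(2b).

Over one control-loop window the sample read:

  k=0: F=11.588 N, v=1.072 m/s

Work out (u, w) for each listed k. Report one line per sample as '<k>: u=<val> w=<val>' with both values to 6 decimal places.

0: u=6.080958 w=3.483300

k=0: b·v=39.8×1.072=42.665600; √(2b)=8.921883; u=(42.665600+11.588)/8.921883=6.080958, w=(42.665600−11.588)/8.921883=3.483300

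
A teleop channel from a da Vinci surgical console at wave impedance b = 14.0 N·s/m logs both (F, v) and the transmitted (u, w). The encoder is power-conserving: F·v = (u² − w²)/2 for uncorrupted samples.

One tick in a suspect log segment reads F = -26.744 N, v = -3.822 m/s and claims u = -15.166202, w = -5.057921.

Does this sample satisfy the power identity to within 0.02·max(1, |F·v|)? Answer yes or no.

yes

F·v = (-26.744)×(-3.822) = 102.215568 W.
(u² − w²)/2 = (230.013683 − 25.582565)/2 = 102.215559 W.
|Δ| = 0.000009;  2% of max(1, |F·v|) = 2.044311.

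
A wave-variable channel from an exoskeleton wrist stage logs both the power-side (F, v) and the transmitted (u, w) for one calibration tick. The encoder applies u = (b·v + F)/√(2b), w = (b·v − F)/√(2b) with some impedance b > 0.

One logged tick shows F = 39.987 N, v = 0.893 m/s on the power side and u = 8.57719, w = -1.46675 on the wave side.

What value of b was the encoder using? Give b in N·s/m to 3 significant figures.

b = 31.7 N·s/m

u + w = 7.11044;  u + w = √(2b)·v, so √(2b) = 7.11044/0.893 = 7.96242.
b = (√(2b))²/2 = 63.40011/2 = 31.70006.
(Check via u − w = 2F/√(2b): u − w = 10.04394, 2F/√(2b) = 10.04393.)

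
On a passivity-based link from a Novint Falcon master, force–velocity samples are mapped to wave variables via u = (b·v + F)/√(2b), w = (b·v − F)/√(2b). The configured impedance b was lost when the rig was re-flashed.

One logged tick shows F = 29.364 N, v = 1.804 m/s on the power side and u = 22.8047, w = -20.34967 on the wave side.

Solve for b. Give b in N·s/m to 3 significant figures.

b = 0.926 N·s/m

u + w = 2.45503;  u + w = √(2b)·v, so √(2b) = 2.45503/1.804 = 1.36088.
b = (√(2b))²/2 = 1.85200/2 = 0.92600.
(Check via u − w = 2F/√(2b): u − w = 43.15437, 2F/√(2b) = 43.15439.)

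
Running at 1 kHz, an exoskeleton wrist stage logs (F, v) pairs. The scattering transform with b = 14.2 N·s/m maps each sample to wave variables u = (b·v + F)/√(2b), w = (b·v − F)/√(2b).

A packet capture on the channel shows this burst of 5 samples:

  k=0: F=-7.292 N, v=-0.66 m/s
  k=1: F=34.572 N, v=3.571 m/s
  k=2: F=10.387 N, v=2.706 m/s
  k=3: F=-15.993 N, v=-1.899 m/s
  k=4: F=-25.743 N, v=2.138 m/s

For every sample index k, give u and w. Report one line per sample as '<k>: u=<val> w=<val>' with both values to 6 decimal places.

k=0: b·v=14.2×(-0.66)=-9.372000; √(2b)=5.329165; u=(-9.372000+(-7.292))/5.329165=-3.126944, w=(-9.372000−(-7.292))/5.329165=-0.390305
k=1: b·v=14.2×3.571=50.708200; √(2b)=5.329165; u=(50.708200+34.572)/5.329165=16.002544, w=(50.708200−34.572)/5.329165=3.027904
k=2: b·v=14.2×2.706=38.425200; √(2b)=5.329165; u=(38.425200+10.387)/5.329165=9.159446, w=(38.425200−10.387)/5.329165=5.261274
k=3: b·v=14.2×(-1.899)=-26.965800; √(2b)=5.329165; u=(-26.965800+(-15.993))/5.329165=-8.061075, w=(-26.965800−(-15.993))/5.329165=-2.059009
k=4: b·v=14.2×2.138=30.359600; √(2b)=5.329165; u=(30.359600+(-25.743))/5.329165=0.866290, w=(30.359600−(-25.743))/5.329165=10.527465

0: u=-3.126944 w=-0.390305
1: u=16.002544 w=3.027904
2: u=9.159446 w=5.261274
3: u=-8.061075 w=-2.059009
4: u=0.866290 w=10.527465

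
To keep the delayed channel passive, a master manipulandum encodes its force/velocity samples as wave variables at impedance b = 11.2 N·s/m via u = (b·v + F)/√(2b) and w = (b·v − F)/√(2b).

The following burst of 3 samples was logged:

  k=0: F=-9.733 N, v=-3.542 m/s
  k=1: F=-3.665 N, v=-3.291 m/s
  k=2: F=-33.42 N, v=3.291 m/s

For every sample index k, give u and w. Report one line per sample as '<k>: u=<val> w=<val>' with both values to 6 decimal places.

k=0: b·v=11.2×(-3.542)=-39.670400; √(2b)=4.732864; u=(-39.670400+(-9.733))/4.732864=-10.438373, w=(-39.670400−(-9.733))/4.732864=-6.325430
k=1: b·v=11.2×(-3.291)=-36.859200; √(2b)=4.732864; u=(-36.859200+(-3.665))/4.732864=-8.562300, w=(-36.859200−(-3.665))/4.732864=-7.013555
k=2: b·v=11.2×3.291=36.859200; √(2b)=4.732864; u=(36.859200+(-33.42))/4.732864=0.726664, w=(36.859200−(-33.42))/4.732864=14.849191

0: u=-10.438373 w=-6.325430
1: u=-8.562300 w=-7.013555
2: u=0.726664 w=14.849191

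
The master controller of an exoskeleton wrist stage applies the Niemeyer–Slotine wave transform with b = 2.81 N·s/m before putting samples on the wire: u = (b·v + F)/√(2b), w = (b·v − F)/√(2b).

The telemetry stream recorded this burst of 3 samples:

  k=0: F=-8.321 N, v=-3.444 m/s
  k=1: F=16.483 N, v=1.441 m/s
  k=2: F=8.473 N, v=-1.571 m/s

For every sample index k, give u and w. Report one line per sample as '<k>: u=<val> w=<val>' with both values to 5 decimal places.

k=0: b·v=2.81×(-3.444)=-9.67764; √(2b)=2.37065; u=(-9.67764+(-8.321))/2.37065=-7.59227, w=(-9.67764−(-8.321))/2.37065=-0.57226
k=1: b·v=2.81×1.441=4.04921; √(2b)=2.37065; u=(4.04921+16.483)/2.37065=8.66099, w=(4.04921−16.483)/2.37065=-5.24488
k=2: b·v=2.81×(-1.571)=-4.41451; √(2b)=2.37065; u=(-4.41451+8.473)/2.37065=1.71197, w=(-4.41451−8.473)/2.37065=-5.43627

0: u=-7.59227 w=-0.57226
1: u=8.66099 w=-5.24488
2: u=1.71197 w=-5.43627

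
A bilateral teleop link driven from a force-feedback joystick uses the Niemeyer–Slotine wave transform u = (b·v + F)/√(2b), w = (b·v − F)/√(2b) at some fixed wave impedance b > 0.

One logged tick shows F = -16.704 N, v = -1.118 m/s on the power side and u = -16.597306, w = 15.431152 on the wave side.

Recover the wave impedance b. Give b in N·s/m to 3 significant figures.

u + w = -1.166154;  u + w = √(2b)·v, so √(2b) = -1.166154/(-1.118) = 1.043072.
b = (√(2b))²/2 = 1.087998/2 = 0.543999.
(Check via u − w = 2F/√(2b): u − w = -32.028458, 2F/√(2b) = -32.028483.)

b = 0.544 N·s/m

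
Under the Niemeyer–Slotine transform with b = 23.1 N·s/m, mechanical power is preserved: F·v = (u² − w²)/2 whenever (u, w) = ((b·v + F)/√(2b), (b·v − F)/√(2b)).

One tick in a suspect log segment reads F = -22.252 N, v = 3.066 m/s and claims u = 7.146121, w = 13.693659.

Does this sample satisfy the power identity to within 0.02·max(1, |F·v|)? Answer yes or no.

F·v = (-22.252)×3.066 = -68.224632 W.
(u² − w²)/2 = (51.067045 − 187.516297)/2 = -68.224626 W.
|Δ| = 0.000006;  2% of max(1, |F·v|) = 1.364493.

yes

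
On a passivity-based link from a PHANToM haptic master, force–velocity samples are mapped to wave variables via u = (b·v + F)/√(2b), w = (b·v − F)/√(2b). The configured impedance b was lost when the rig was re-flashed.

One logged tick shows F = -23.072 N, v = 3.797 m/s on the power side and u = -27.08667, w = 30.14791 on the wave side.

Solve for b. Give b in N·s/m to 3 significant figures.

b = 0.325 N·s/m

u + w = 3.0612;  u + w = √(2b)·v, so √(2b) = 3.0612/3.797 = 0.8062.
b = (√(2b))²/2 = 0.6500/2 = 0.3250.
(Check via u − w = 2F/√(2b): u − w = -57.2346, 2F/√(2b) = -57.2346.)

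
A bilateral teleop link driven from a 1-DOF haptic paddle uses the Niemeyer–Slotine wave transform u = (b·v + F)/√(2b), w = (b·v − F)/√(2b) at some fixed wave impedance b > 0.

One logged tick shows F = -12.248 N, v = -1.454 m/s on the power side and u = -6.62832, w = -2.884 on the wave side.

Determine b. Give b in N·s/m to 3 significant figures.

b = 21.4 N·s/m

u + w = -9.51232;  u + w = √(2b)·v, so √(2b) = -9.51232/(-1.454) = 6.54217.
b = (√(2b))²/2 = 42.80003/2 = 21.40002.
(Check via u − w = 2F/√(2b): u − w = -3.74432, 2F/√(2b) = -3.74432.)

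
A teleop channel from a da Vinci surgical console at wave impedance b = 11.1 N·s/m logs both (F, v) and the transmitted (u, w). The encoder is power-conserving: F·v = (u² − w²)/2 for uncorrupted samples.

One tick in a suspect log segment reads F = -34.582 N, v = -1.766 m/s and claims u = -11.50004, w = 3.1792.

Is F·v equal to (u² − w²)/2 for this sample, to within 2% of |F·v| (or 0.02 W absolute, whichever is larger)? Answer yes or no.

yes

F·v = (-34.582)×(-1.766) = 61.0718 W.
(u² − w²)/2 = (132.2509 − 10.1073)/2 = 61.0718 W.
|Δ| = 0.0000;  2% of max(1, |F·v|) = 1.2214.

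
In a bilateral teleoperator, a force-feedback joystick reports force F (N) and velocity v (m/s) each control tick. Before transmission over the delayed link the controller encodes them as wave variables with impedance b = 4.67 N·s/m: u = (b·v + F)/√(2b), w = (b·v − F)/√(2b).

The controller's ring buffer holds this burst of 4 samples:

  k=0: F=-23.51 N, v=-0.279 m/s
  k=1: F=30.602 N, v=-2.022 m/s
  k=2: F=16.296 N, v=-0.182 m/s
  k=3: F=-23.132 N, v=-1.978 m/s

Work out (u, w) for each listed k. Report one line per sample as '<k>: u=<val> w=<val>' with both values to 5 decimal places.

0: u=-8.11904 w=7.26638
1: u=6.92352 w=-13.10304
2: u=5.05411 w=-5.61032
3: u=-10.59155 w=4.54650

k=0: b·v=4.67×(-0.279)=-1.30293; √(2b)=3.05614; u=(-1.30293+(-23.51))/3.05614=-8.11904, w=(-1.30293−(-23.51))/3.05614=7.26638
k=1: b·v=4.67×(-2.022)=-9.44274; √(2b)=3.05614; u=(-9.44274+30.602)/3.05614=6.92352, w=(-9.44274−30.602)/3.05614=-13.10304
k=2: b·v=4.67×(-0.182)=-0.84994; √(2b)=3.05614; u=(-0.84994+16.296)/3.05614=5.05411, w=(-0.84994−16.296)/3.05614=-5.61032
k=3: b·v=4.67×(-1.978)=-9.23726; √(2b)=3.05614; u=(-9.23726+(-23.132))/3.05614=-10.59155, w=(-9.23726−(-23.132))/3.05614=4.54650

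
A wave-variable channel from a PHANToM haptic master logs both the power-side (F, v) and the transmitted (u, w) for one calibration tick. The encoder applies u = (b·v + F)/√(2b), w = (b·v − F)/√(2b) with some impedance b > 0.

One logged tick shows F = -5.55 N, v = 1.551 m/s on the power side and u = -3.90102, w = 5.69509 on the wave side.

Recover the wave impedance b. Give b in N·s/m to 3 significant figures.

b = 0.669 N·s/m

u + w = 1.79407;  u + w = √(2b)·v, so √(2b) = 1.79407/1.551 = 1.15672.
b = (√(2b))²/2 = 1.33800/2 = 0.66900.
(Check via u − w = 2F/√(2b): u − w = -9.59611, 2F/√(2b) = -9.59611.)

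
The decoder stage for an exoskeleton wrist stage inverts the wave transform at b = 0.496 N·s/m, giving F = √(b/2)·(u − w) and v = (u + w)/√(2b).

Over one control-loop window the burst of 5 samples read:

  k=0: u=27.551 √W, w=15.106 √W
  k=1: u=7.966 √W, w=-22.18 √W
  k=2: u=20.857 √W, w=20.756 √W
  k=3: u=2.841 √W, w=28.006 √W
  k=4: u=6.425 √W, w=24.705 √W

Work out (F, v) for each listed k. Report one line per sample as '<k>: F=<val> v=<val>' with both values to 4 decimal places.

k=0: u−w=12.4450, u+w=42.6570; √(b/2)=0.4980, √(2b)=0.9960; F=0.4980×12.445=6.1976, v=42.6570/0.9960=42.8287
k=1: u−w=30.1460, u+w=-14.2140; √(b/2)=0.4980, √(2b)=0.9960; F=0.4980×30.146=15.0126, v=-14.2140/0.9960=-14.2712
k=2: u−w=0.1010, u+w=41.6130; √(b/2)=0.4980, √(2b)=0.9960; F=0.4980×0.101=0.0503, v=41.6130/0.9960=41.7805
k=3: u−w=-25.1650, u+w=30.8470; √(b/2)=0.4980, √(2b)=0.9960; F=0.4980×(-25.165)=-12.5321, v=30.8470/0.9960=30.9711
k=4: u−w=-18.2800, u+w=31.1300; √(b/2)=0.4980, √(2b)=0.9960; F=0.4980×(-18.28)=-9.1034, v=31.1300/0.9960=31.2553

0: F=6.1976 v=42.8287
1: F=15.0126 v=-14.2712
2: F=0.0503 v=41.7805
3: F=-12.5321 v=30.9711
4: F=-9.1034 v=31.2553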